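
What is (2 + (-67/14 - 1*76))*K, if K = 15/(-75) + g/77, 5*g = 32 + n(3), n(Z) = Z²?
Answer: 19854/2695 ≈ 7.3670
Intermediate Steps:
g = 41/5 (g = (32 + 3²)/5 = (32 + 9)/5 = (⅕)*41 = 41/5 ≈ 8.2000)
K = -36/385 (K = 15/(-75) + (41/5)/77 = 15*(-1/75) + (41/5)*(1/77) = -⅕ + 41/385 = -36/385 ≈ -0.093506)
(2 + (-67/14 - 1*76))*K = (2 + (-67/14 - 1*76))*(-36/385) = (2 + (-67*1/14 - 76))*(-36/385) = (2 + (-67/14 - 76))*(-36/385) = (2 - 1131/14)*(-36/385) = -1103/14*(-36/385) = 19854/2695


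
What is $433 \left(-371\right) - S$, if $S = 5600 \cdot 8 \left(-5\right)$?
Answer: $63357$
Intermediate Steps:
$S = -224000$ ($S = 5600 \left(-40\right) = -224000$)
$433 \left(-371\right) - S = 433 \left(-371\right) - -224000 = -160643 + 224000 = 63357$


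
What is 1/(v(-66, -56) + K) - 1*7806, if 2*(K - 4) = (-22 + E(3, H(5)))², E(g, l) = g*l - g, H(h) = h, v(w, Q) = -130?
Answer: -593257/76 ≈ -7806.0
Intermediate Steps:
E(g, l) = -g + g*l
K = 54 (K = 4 + (-22 + 3*(-1 + 5))²/2 = 4 + (-22 + 3*4)²/2 = 4 + (-22 + 12)²/2 = 4 + (½)*(-10)² = 4 + (½)*100 = 4 + 50 = 54)
1/(v(-66, -56) + K) - 1*7806 = 1/(-130 + 54) - 1*7806 = 1/(-76) - 7806 = -1/76 - 7806 = -593257/76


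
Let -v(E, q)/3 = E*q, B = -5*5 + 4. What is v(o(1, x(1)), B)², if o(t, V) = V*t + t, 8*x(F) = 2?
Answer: 99225/16 ≈ 6201.6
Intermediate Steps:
x(F) = ¼ (x(F) = (⅛)*2 = ¼)
o(t, V) = t + V*t
B = -21 (B = -25 + 4 = -21)
v(E, q) = -3*E*q
v(o(1, x(1)), B)² = (-3*1*(1 + ¼)*(-21))² = (-3*1*(5/4)*(-21))² = (-3*5/4*(-21))² = (315/4)² = 99225/16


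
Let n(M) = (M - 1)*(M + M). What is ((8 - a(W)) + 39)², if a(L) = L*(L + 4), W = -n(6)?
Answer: 10975969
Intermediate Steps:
n(M) = 2*M*(-1 + M) (n(M) = (-1 + M)*(2*M) = 2*M*(-1 + M))
W = -60 (W = -2*6*(-1 + 6) = -2*6*5 = -1*60 = -60)
a(L) = L*(4 + L)
((8 - a(W)) + 39)² = ((8 - (-60)*(4 - 60)) + 39)² = ((8 - (-60)*(-56)) + 39)² = ((8 - 1*3360) + 39)² = ((8 - 3360) + 39)² = (-3352 + 39)² = (-3313)² = 10975969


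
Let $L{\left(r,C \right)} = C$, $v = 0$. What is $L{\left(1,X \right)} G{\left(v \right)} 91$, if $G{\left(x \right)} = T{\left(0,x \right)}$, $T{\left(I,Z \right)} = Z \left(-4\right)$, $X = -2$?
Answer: $0$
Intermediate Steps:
$T{\left(I,Z \right)} = - 4 Z$
$G{\left(x \right)} = - 4 x$
$L{\left(1,X \right)} G{\left(v \right)} 91 = - 2 \left(\left(-4\right) 0\right) 91 = \left(-2\right) 0 \cdot 91 = 0 \cdot 91 = 0$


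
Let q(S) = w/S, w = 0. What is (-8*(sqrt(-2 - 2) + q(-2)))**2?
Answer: -256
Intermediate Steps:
q(S) = 0 (q(S) = 0/S = 0)
(-8*(sqrt(-2 - 2) + q(-2)))**2 = (-8*(sqrt(-2 - 2) + 0))**2 = (-8*(sqrt(-4) + 0))**2 = (-8*(2*I + 0))**2 = (-16*I)**2 = -256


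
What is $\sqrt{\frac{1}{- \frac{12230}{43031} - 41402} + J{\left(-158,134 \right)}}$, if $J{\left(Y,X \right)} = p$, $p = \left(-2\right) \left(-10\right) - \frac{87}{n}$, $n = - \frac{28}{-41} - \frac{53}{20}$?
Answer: $\frac{37 \sqrt{96859450806996567757287}}{1436845634598} \approx 8.0143$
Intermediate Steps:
$n = - \frac{1613}{820}$ ($n = \left(-28\right) \left(- \frac{1}{41}\right) - \frac{53}{20} = \frac{28}{41} - \frac{53}{20} = - \frac{1613}{820} \approx -1.9671$)
$p = \frac{103600}{1613}$ ($p = \left(-2\right) \left(-10\right) - \frac{87}{- \frac{1613}{820}} = 20 - - \frac{71340}{1613} = 20 + \frac{71340}{1613} = \frac{103600}{1613} \approx 64.228$)
$J{\left(Y,X \right)} = \frac{103600}{1613}$
$\sqrt{\frac{1}{- \frac{12230}{43031} - 41402} + J{\left(-158,134 \right)}} = \sqrt{\frac{1}{- \frac{12230}{43031} - 41402} + \frac{103600}{1613}} = \sqrt{\frac{1}{- \frac{1781581692}{43031}} + \frac{103600}{1613}} = \sqrt{- \frac{43031}{1781581692} + \frac{103600}{1613}} = \sqrt{\frac{184571793882197}{2873691269196}} = \frac{37 \sqrt{96859450806996567757287}}{1436845634598}$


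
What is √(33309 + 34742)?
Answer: √68051 ≈ 260.87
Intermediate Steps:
√(33309 + 34742) = √68051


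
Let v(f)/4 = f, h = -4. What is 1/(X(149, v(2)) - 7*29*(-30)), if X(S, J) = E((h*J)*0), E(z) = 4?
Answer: 1/6094 ≈ 0.00016410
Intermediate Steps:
v(f) = 4*f
X(S, J) = 4
1/(X(149, v(2)) - 7*29*(-30)) = 1/(4 - 7*29*(-30)) = 1/(4 - 203*(-30)) = 1/(4 + 6090) = 1/6094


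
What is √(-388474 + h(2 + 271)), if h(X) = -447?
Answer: I*√388921 ≈ 623.64*I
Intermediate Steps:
√(-388474 + h(2 + 271)) = √(-388474 - 447) = √(-388921) = I*√388921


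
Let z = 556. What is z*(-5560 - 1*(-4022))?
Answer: -855128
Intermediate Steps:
z*(-5560 - 1*(-4022)) = 556*(-5560 - 1*(-4022)) = 556*(-5560 + 4022) = 556*(-1538) = -855128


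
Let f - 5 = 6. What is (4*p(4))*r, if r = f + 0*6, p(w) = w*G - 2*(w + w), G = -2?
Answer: -1056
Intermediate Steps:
f = 11 (f = 5 + 6 = 11)
p(w) = -6*w (p(w) = w*(-2) - 2*(w + w) = -2*w - 4*w = -6*w)
r = 11 (r = 11 + 0*6 = 11 + 0 = 11)
(4*p(4))*r = (4*(-6*4))*11 = (4*(-24))*11 = -96*11 = -1056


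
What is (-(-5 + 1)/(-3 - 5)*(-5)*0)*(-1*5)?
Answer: 0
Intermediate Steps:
(-(-5 + 1)/(-3 - 5)*(-5)*0)*(-1*5) = (-(-4/(-8))*(-5)*0)*(-5) = (-(-4*(-1/8))*(-5)*0)*(-5) = (-(-5)/2*0)*(-5) = (-1*(-5/2)*0)*(-5) = ((5/2)*0)*(-5) = 0*(-5) = 0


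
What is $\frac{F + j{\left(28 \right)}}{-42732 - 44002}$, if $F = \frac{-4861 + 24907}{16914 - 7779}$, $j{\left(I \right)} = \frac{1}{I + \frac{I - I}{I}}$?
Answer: $- \frac{27163}{1056420120} \approx -2.5712 \cdot 10^{-5}$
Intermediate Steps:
$j{\left(I \right)} = \frac{1}{I}$ ($j{\left(I \right)} = \frac{1}{I + \frac{0}{I}} = \frac{1}{I + 0} = \frac{1}{I}$)
$F = \frac{6682}{3045}$ ($F = \frac{20046}{16914 - 7779} = \frac{20046}{9135} = 20046 \cdot \frac{1}{9135} = \frac{6682}{3045} \approx 2.1944$)
$\frac{F + j{\left(28 \right)}}{-42732 - 44002} = \frac{\frac{6682}{3045} + \frac{1}{28}}{-42732 - 44002} = \frac{\frac{6682}{3045} + \frac{1}{28}}{-86734} = \frac{27163}{12180} \left(- \frac{1}{86734}\right) = - \frac{27163}{1056420120}$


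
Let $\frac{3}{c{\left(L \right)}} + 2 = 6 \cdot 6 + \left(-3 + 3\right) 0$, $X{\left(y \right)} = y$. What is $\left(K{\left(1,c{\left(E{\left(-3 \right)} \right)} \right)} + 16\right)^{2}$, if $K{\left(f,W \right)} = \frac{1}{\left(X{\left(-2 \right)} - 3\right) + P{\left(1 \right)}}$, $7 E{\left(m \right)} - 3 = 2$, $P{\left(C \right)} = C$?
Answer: $\frac{3969}{16} \approx 248.06$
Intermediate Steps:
$E{\left(m \right)} = \frac{5}{7}$ ($E{\left(m \right)} = \frac{3}{7} + \frac{1}{7} \cdot 2 = \frac{3}{7} + \frac{2}{7} = \frac{5}{7}$)
$c{\left(L \right)} = \frac{3}{34}$ ($c{\left(L \right)} = \frac{3}{-2 + \left(6 \cdot 6 + \left(-3 + 3\right) 0\right)} = \frac{3}{-2 + \left(36 + 0 \cdot 0\right)} = \frac{3}{-2 + \left(36 + 0\right)} = \frac{3}{-2 + 36} = \frac{3}{34}$)
$K{\left(f,W \right)} = - \frac{1}{4}$ ($K{\left(f,W \right)} = \frac{1}{\left(-2 - 3\right) + 1} = \frac{1}{-5 + 1} = \frac{1}{-4} = - \frac{1}{4}$)
$\left(K{\left(1,c{\left(E{\left(-3 \right)} \right)} \right)} + 16\right)^{2} = \left(- \frac{1}{4} + 16\right)^{2} = \left(\frac{63}{4}\right)^{2} = \frac{3969}{16}$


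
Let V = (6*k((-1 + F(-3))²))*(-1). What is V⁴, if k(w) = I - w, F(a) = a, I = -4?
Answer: 207360000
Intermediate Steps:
k(w) = -4 - w
V = 120 (V = (6*(-4 - (-1 - 3)²))*(-1) = (6*(-4 - 1*(-4)²))*(-1) = (6*(-4 - 1*16))*(-1) = (6*(-4 - 16))*(-1) = (6*(-20))*(-1) = -120*(-1) = 120)
V⁴ = 120⁴ = 207360000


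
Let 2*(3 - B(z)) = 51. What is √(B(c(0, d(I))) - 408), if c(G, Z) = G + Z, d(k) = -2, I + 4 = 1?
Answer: I*√1722/2 ≈ 20.749*I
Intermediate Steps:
I = -3 (I = -4 + 1 = -3)
B(z) = -45/2 (B(z) = 3 - ½*51 = 3 - 51/2 = -45/2)
√(B(c(0, d(I))) - 408) = √(-45/2 - 408) = √(-861/2) = I*√1722/2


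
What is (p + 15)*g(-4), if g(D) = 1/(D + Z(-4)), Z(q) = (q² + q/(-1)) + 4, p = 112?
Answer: 127/20 ≈ 6.3500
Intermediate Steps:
Z(q) = 4 + q² - q (Z(q) = (q² - q) + 4 = 4 + q² - q)
g(D) = 1/(24 + D) (g(D) = 1/(D + (4 + (-4)² - 1*(-4))) = 1/(D + (4 + 16 + 4)) = 1/(D + 24) = 1/(24 + D))
(p + 15)*g(-4) = (112 + 15)/(24 - 4) = 127/20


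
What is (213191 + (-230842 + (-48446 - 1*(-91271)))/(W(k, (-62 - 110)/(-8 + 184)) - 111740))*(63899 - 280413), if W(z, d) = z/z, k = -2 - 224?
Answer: -5157782903559324/111739 ≈ -4.6159e+10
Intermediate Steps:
k = -226
W(z, d) = 1
(213191 + (-230842 + (-48446 - 1*(-91271)))/(W(k, (-62 - 110)/(-8 + 184)) - 111740))*(63899 - 280413) = (213191 + (-230842 + (-48446 - 1*(-91271)))/(1 - 111740))*(63899 - 280413) = (213191 + (-230842 + (-48446 + 91271))/(-111739))*(-216514) = (213191 + (-230842 + 42825)*(-1/111739))*(-216514) = (213191 - 188017*(-1/111739))*(-216514) = (213191 + 188017/111739)*(-216514) = (23821937166/111739)*(-216514) = -5157782903559324/111739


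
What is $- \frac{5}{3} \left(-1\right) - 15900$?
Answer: $- \frac{47695}{3} \approx -15898.0$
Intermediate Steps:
$- \frac{5}{3} \left(-1\right) - 15900 = \left(-5\right) \frac{1}{3} \left(-1\right) - 15900 = \left(- \frac{5}{3}\right) \left(-1\right) - 15900 = \frac{5}{3} - 15900 = - \frac{47695}{3}$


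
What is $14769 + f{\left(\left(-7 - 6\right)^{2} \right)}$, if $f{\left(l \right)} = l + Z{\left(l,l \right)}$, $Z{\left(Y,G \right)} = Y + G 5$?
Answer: $15952$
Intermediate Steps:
$Z{\left(Y,G \right)} = Y + 5 G$
$f{\left(l \right)} = 7 l$ ($f{\left(l \right)} = l + \left(l + 5 l\right) = l + 6 l = 7 l$)
$14769 + f{\left(\left(-7 - 6\right)^{2} \right)} = 14769 + 7 \left(-7 - 6\right)^{2} = 14769 + 7 \left(-13\right)^{2} = 14769 + 7 \cdot 169 = 14769 + 1183 = 15952$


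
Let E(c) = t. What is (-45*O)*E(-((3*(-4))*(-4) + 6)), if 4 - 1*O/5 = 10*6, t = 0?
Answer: 0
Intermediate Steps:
E(c) = 0
O = -280 (O = 20 - 50*6 = 20 - 5*60 = 20 - 300 = -280)
(-45*O)*E(-((3*(-4))*(-4) + 6)) = -45*(-280)*0 = 12600*0 = 0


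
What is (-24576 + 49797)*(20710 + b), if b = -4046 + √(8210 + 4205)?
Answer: 420282744 + 25221*√12415 ≈ 4.2309e+8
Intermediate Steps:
b = -4046 + √12415 ≈ -3934.6
(-24576 + 49797)*(20710 + b) = (-24576 + 49797)*(20710 + (-4046 + √12415)) = 25221*(16664 + √12415) = 420282744 + 25221*√12415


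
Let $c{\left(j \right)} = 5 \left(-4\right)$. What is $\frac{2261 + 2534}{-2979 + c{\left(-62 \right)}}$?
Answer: $- \frac{4795}{2999} \approx -1.5989$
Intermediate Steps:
$c{\left(j \right)} = -20$
$\frac{2261 + 2534}{-2979 + c{\left(-62 \right)}} = \frac{2261 + 2534}{-2979 - 20} = \frac{4795}{-2999} = 4795 \left(- \frac{1}{2999}\right) = - \frac{4795}{2999}$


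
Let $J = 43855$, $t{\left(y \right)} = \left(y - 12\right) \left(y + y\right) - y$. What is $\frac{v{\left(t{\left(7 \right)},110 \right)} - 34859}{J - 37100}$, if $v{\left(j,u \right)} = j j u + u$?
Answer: $\frac{617441}{6755} \approx 91.405$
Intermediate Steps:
$t{\left(y \right)} = - y + 2 y \left(-12 + y\right)$ ($t{\left(y \right)} = \left(-12 + y\right) 2 y - y = 2 y \left(-12 + y\right) - y = - y + 2 y \left(-12 + y\right)$)
$v{\left(j,u \right)} = u + u j^{2}$ ($v{\left(j,u \right)} = j^{2} u + u = u j^{2} + u = u + u j^{2}$)
$\frac{v{\left(t{\left(7 \right)},110 \right)} - 34859}{J - 37100} = \frac{110 \left(1 + \left(7 \left(-25 + 2 \cdot 7\right)\right)^{2}\right) - 34859}{43855 - 37100} = \frac{110 \left(1 + \left(7 \left(-25 + 14\right)\right)^{2}\right) - 34859}{6755} = \left(110 \left(1 + \left(7 \left(-11\right)\right)^{2}\right) - 34859\right) \frac{1}{6755} = \left(110 \left(1 + \left(-77\right)^{2}\right) - 34859\right) \frac{1}{6755} = \left(110 \left(1 + 5929\right) - 34859\right) \frac{1}{6755} = \left(110 \cdot 5930 - 34859\right) \frac{1}{6755} = \left(652300 - 34859\right) \frac{1}{6755} = 617441 \cdot \frac{1}{6755} = \frac{617441}{6755}$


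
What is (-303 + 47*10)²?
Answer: 27889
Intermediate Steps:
(-303 + 47*10)² = (-303 + 470)² = 167² = 27889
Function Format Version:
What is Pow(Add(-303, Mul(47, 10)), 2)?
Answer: 27889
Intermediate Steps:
Pow(Add(-303, Mul(47, 10)), 2) = Pow(Add(-303, 470), 2) = Pow(167, 2) = 27889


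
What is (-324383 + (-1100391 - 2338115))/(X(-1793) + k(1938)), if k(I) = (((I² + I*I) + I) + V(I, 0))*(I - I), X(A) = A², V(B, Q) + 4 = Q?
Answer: -3762889/3214849 ≈ -1.1705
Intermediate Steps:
V(B, Q) = -4 + Q
k(I) = 0 (k(I) = (((I² + I*I) + I) + (-4 + 0))*(I - I) = (((I² + I²) + I) - 4)*0 = ((2*I² + I) - 4)*0 = ((I + 2*I²) - 4)*0 = (-4 + I + 2*I²)*0 = 0)
(-324383 + (-1100391 - 2338115))/(X(-1793) + k(1938)) = (-324383 + (-1100391 - 2338115))/((-1793)² + 0) = (-324383 - 3438506)/(3214849 + 0) = -3762889/3214849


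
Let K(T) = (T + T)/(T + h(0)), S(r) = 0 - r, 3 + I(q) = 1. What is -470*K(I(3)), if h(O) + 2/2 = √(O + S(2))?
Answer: -5640/11 - 1880*I*√2/11 ≈ -512.73 - 241.7*I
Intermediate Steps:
I(q) = -2 (I(q) = -3 + 1 = -2)
S(r) = -r
h(O) = -1 + √(-2 + O) (h(O) = -1 + √(O - 1*2) = -1 + √(O - 2) = -1 + √(-2 + O))
K(T) = 2*T/(-1 + T + I*√2) (K(T) = (T + T)/(T + (-1 + √(-2 + 0))) = (2*T)/(T + (-1 + √(-2))) = (2*T)/(T + (-1 + I*√2)) = (2*T)/(-1 + T + I*√2) = 2*T/(-1 + T + I*√2))
-470*K(I(3)) = -940*(-2)/(-1 - 2 + I*√2) = -940*(-2)/(-3 + I*√2) = -(-1880)/(-3 + I*√2) = 1880/(-3 + I*√2)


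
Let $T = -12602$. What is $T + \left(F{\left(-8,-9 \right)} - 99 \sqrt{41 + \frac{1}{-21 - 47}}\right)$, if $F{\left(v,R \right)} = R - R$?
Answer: $-12602 - \frac{99 \sqrt{47379}}{34} \approx -13236.0$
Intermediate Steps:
$F{\left(v,R \right)} = 0$
$T + \left(F{\left(-8,-9 \right)} - 99 \sqrt{41 + \frac{1}{-21 - 47}}\right) = -12602 + \left(0 - 99 \sqrt{41 + \frac{1}{-21 - 47}}\right) = -12602 + \left(0 - 99 \sqrt{41 + \frac{1}{-68}}\right) = -12602 + \left(0 - 99 \sqrt{41 - \frac{1}{68}}\right) = -12602 + \left(0 - 99 \sqrt{\frac{2787}{68}}\right) = -12602 + \left(0 - 99 \frac{\sqrt{47379}}{34}\right) = -12602 + \left(0 - \frac{99 \sqrt{47379}}{34}\right) = -12602 - \frac{99 \sqrt{47379}}{34}$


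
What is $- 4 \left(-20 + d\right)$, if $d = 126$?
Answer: $-424$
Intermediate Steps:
$- 4 \left(-20 + d\right) = - 4 \left(-20 + 126\right) = \left(-4\right) 106 = -424$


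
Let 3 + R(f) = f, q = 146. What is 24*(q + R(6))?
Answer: 3576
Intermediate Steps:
R(f) = -3 + f
24*(q + R(6)) = 24*(146 + (-3 + 6)) = 24*(146 + 3) = 24*149 = 3576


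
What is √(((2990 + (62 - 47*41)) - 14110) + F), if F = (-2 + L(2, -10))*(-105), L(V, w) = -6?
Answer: I*√12145 ≈ 110.2*I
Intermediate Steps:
F = 840 (F = (-2 - 6)*(-105) = -8*(-105) = 840)
√(((2990 + (62 - 47*41)) - 14110) + F) = √(((2990 + (62 - 47*41)) - 14110) + 840) = √(((2990 + (62 - 1927)) - 14110) + 840) = √(((2990 - 1865) - 14110) + 840) = √((1125 - 14110) + 840) = √(-12985 + 840) = √(-12145) = I*√12145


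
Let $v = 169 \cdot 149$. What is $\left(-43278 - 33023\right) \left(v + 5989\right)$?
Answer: $-2378302170$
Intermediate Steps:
$v = 25181$
$\left(-43278 - 33023\right) \left(v + 5989\right) = \left(-43278 - 33023\right) \left(25181 + 5989\right) = \left(-76301\right) 31170 = -2378302170$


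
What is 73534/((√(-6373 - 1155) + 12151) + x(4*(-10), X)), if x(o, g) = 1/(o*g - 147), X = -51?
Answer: 400231688818191/66138975450551 - 131752669383*I*√1882/132277950901102 ≈ 6.0514 - 0.04321*I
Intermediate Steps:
x(o, g) = 1/(-147 + g*o) (x(o, g) = 1/(g*o - 147) = 1/(-147 + g*o))
73534/((√(-6373 - 1155) + 12151) + x(4*(-10), X)) = 73534/((√(-6373 - 1155) + 12151) + 1/(-147 - 204*(-10))) = 73534/((√(-7528) + 12151) + 1/(-147 - 51*(-40))) = 73534/((2*I*√1882 + 12151) + 1/(-147 + 2040)) = 73534/((12151 + 2*I*√1882) + 1/1893) = 73534/(23001844/1893 + 2*I*√1882)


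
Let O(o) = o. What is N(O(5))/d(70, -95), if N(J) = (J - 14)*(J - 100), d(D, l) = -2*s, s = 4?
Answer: -855/8 ≈ -106.88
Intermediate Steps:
d(D, l) = -8 (d(D, l) = -2*4 = -8)
N(J) = (-100 + J)*(-14 + J) (N(J) = (-14 + J)*(-100 + J) = (-100 + J)*(-14 + J))
N(O(5))/d(70, -95) = (1400 + 5² - 114*5)/(-8) = (1400 + 25 - 570)*(-⅛) = 855*(-⅛) = -855/8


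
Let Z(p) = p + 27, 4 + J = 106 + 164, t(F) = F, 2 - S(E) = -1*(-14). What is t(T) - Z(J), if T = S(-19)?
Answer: -305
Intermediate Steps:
S(E) = -12 (S(E) = 2 - (-1)*(-14) = 2 - 1*14 = 2 - 14 = -12)
T = -12
J = 266 (J = -4 + (106 + 164) = -4 + 270 = 266)
Z(p) = 27 + p
t(T) - Z(J) = -12 - (27 + 266) = -12 - 1*293 = -12 - 293 = -305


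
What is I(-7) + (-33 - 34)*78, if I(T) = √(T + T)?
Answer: -5226 + I*√14 ≈ -5226.0 + 3.7417*I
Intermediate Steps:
I(T) = √2*√T (I(T) = √(2*T) = √2*√T)
I(-7) + (-33 - 34)*78 = √2*√(-7) + (-33 - 34)*78 = √2*(I*√7) - 67*78 = I*√14 - 5226 = -5226 + I*√14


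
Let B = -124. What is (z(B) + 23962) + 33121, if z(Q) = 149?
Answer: 57232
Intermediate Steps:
(z(B) + 23962) + 33121 = (149 + 23962) + 33121 = 24111 + 33121 = 57232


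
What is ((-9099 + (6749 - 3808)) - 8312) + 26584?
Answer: 12114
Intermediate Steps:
((-9099 + (6749 - 3808)) - 8312) + 26584 = ((-9099 + 2941) - 8312) + 26584 = (-6158 - 8312) + 26584 = -14470 + 26584 = 12114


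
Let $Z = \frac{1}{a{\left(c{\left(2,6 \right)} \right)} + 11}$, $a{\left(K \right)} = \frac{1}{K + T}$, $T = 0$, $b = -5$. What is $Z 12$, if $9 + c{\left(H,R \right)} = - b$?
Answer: $\frac{48}{43} \approx 1.1163$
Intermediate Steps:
$c{\left(H,R \right)} = -4$ ($c{\left(H,R \right)} = -9 - -5 = -9 + 5 = -4$)
$a{\left(K \right)} = \frac{1}{K}$ ($a{\left(K \right)} = \frac{1}{K + 0} = \frac{1}{K}$)
$Z = \frac{4}{43}$ ($Z = \frac{1}{\frac{1}{-4} + 11} = \frac{1}{- \frac{1}{4} + 11} = \frac{1}{\frac{43}{4}} = \frac{4}{43} \approx 0.093023$)
$Z 12 = \frac{4}{43} \cdot 12 = \frac{48}{43}$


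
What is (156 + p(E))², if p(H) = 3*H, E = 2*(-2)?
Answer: 20736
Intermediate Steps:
E = -4
(156 + p(E))² = (156 + 3*(-4))² = (156 - 12)² = 144² = 20736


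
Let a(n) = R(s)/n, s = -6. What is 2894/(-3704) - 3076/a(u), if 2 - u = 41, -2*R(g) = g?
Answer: 74056329/1852 ≈ 39987.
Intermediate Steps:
R(g) = -g/2
u = -39 (u = 2 - 1*41 = 2 - 41 = -39)
a(n) = 3/n (a(n) = (-½*(-6))/n = 3/n)
2894/(-3704) - 3076/a(u) = 2894/(-3704) - 3076/(3/(-39)) = 2894*(-1/3704) - 3076/(3*(-1/39)) = -1447/1852 - 3076/(-1/13) = -1447/1852 - 3076*(-13) = -1447/1852 + 39988 = 74056329/1852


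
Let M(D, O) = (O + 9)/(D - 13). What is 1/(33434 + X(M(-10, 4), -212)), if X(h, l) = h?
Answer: 23/768969 ≈ 2.9910e-5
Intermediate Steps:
M(D, O) = (9 + O)/(-13 + D)
1/(33434 + X(M(-10, 4), -212)) = 1/(33434 + (9 + 4)/(-13 - 10)) = 1/(33434 + 13/(-23)) = 1/(33434 - 1/23*13) = 1/(33434 - 13/23) = 1/(768969/23) = 23/768969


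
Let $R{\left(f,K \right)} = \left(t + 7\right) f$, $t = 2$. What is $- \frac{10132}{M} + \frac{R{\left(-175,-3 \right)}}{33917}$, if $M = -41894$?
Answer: $\frac{138831997}{710459399} \approx 0.19541$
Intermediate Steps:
$R{\left(f,K \right)} = 9 f$ ($R{\left(f,K \right)} = \left(2 + 7\right) f = 9 f$)
$- \frac{10132}{M} + \frac{R{\left(-175,-3 \right)}}{33917} = - \frac{10132}{-41894} + \frac{9 \left(-175\right)}{33917} = \left(-10132\right) \left(- \frac{1}{41894}\right) - \frac{1575}{33917} = \frac{5066}{20947} - \frac{1575}{33917} = \frac{138831997}{710459399}$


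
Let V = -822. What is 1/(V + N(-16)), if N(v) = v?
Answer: -1/838 ≈ -0.0011933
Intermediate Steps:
1/(V + N(-16)) = 1/(-822 - 16) = 1/(-838) = -1/838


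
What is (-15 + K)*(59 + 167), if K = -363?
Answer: -85428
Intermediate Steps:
(-15 + K)*(59 + 167) = (-15 - 363)*(59 + 167) = -378*226 = -85428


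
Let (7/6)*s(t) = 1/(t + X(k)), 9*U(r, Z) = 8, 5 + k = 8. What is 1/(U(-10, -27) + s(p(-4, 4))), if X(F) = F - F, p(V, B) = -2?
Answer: 63/29 ≈ 2.1724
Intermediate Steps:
k = 3 (k = -5 + 8 = 3)
U(r, Z) = 8/9 (U(r, Z) = (⅑)*8 = 8/9)
X(F) = 0
s(t) = 6/(7*t) (s(t) = 6/(7*(t + 0)) = 6/(7*t))
1/(U(-10, -27) + s(p(-4, 4))) = 1/(8/9 + (6/7)/(-2)) = 1/(8/9 + (6/7)*(-½)) = 1/(8/9 - 3/7) = 1/(29/63) = 63/29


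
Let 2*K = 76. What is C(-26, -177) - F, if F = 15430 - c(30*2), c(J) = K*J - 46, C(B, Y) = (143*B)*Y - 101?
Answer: 644789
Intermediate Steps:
K = 38 (K = (½)*76 = 38)
C(B, Y) = -101 + 143*B*Y (C(B, Y) = 143*B*Y - 101 = -101 + 143*B*Y)
c(J) = -46 + 38*J (c(J) = 38*J - 46 = -46 + 38*J)
F = 13196 (F = 15430 - (-46 + 38*(30*2)) = 15430 - (-46 + 38*60) = 15430 - (-46 + 2280) = 15430 - 1*2234 = 15430 - 2234 = 13196)
C(-26, -177) - F = (-101 + 143*(-26)*(-177)) - 1*13196 = (-101 + 658086) - 13196 = 657985 - 13196 = 644789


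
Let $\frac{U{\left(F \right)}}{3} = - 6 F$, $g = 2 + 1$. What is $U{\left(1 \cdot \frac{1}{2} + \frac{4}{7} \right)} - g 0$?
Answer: $0$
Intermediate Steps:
$g = 3$
$U{\left(F \right)} = - 18 F$ ($U{\left(F \right)} = 3 \left(- 6 F\right) = - 18 F$)
$U{\left(1 \cdot \frac{1}{2} + \frac{4}{7} \right)} - g 0 = - 18 \left(1 \cdot \frac{1}{2} + \frac{4}{7}\right) \left(-1\right) 3 \cdot 0 = - 18 \left(1 \cdot \frac{1}{2} + 4 \cdot \frac{1}{7}\right) \left(\left(-3\right) 0\right) = - 18 \left(\frac{1}{2} + \frac{4}{7}\right) 0 = \left(-18\right) \frac{15}{14} \cdot 0 = \left(- \frac{135}{7}\right) 0 = 0$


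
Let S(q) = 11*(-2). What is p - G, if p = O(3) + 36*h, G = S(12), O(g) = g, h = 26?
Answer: 961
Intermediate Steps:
S(q) = -22
G = -22
p = 939 (p = 3 + 36*26 = 3 + 936 = 939)
p - G = 939 - 1*(-22) = 939 + 22 = 961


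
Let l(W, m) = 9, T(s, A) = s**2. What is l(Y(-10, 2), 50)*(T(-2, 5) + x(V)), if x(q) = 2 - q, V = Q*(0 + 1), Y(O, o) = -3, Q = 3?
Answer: 27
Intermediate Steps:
V = 3 (V = 3*(0 + 1) = 3*1 = 3)
l(Y(-10, 2), 50)*(T(-2, 5) + x(V)) = 9*((-2)**2 + (2 - 1*3)) = 9*(4 + (2 - 3)) = 9*(4 - 1) = 9*3 = 27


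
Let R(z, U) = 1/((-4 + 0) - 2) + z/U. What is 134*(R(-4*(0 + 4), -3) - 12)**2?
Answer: 112627/18 ≈ 6257.1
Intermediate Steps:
R(z, U) = -1/6 + z/U (R(z, U) = 1/(-4 - 2) + z/U = 1/(-6) + z/U = 1*(-1/6) + z/U = -1/6 + z/U)
134*(R(-4*(0 + 4), -3) - 12)**2 = 134*((-4*(0 + 4) - 1/6*(-3))/(-3) - 12)**2 = 134*(-(-4*4 + 1/2)/3 - 12)**2 = 134*(-(-16 + 1/2)/3 - 12)**2 = 134*(-1/3*(-31/2) - 12)**2 = 134*(31/6 - 12)**2 = 134*(-41/6)**2 = 134*(1681/36) = 112627/18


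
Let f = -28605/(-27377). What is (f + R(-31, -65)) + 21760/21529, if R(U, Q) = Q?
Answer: -37099402580/589399433 ≈ -62.944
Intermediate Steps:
f = 28605/27377 (f = -28605*(-1/27377) = 28605/27377 ≈ 1.0449)
(f + R(-31, -65)) + 21760/21529 = (28605/27377 - 65) + 21760/21529 = -1750900/27377 + 21760*(1/21529) = -1750900/27377 + 21760/21529 = -37099402580/589399433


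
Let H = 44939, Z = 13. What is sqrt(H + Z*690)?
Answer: sqrt(53909) ≈ 232.18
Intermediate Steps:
sqrt(H + Z*690) = sqrt(44939 + 13*690) = sqrt(44939 + 8970) = sqrt(53909)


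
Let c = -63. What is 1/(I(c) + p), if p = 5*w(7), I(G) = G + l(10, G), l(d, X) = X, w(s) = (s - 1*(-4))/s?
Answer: -7/827 ≈ -0.0084643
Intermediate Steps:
w(s) = (4 + s)/s (w(s) = (s + 4)/s = (4 + s)/s)
I(G) = 2*G (I(G) = G + G = 2*G)
p = 55/7 (p = 5*((4 + 7)/7) = 5*((⅐)*11) = 5*(11/7) = 55/7 ≈ 7.8571)
1/(I(c) + p) = 1/(2*(-63) + 55/7) = 1/(-126 + 55/7) = 1/(-827/7) = -7/827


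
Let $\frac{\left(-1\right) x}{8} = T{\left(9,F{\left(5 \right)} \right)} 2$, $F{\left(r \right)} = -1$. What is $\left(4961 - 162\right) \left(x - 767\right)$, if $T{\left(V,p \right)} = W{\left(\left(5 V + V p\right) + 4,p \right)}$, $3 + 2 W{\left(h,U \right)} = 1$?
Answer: $-3604049$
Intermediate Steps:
$W{\left(h,U \right)} = -1$ ($W{\left(h,U \right)} = - \frac{3}{2} + \frac{1}{2} \cdot 1 = - \frac{3}{2} + \frac{1}{2} = -1$)
$T{\left(V,p \right)} = -1$
$x = 16$ ($x = - 8 \left(\left(-1\right) 2\right) = \left(-8\right) \left(-2\right) = 16$)
$\left(4961 - 162\right) \left(x - 767\right) = \left(4961 - 162\right) \left(16 - 767\right) = 4799 \left(-751\right) = -3604049$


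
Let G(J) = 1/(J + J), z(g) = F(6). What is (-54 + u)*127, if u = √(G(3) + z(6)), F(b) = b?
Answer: -6858 + 127*√222/6 ≈ -6542.6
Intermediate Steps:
z(g) = 6
G(J) = 1/(2*J)
u = √222/6 (u = √((½)/3 + 6) = √((½)*(⅓) + 6) = √(⅙ + 6) = √(37/6) = √222/6 ≈ 2.4833)
(-54 + u)*127 = (-54 + √222/6)*127 = -6858 + 127*√222/6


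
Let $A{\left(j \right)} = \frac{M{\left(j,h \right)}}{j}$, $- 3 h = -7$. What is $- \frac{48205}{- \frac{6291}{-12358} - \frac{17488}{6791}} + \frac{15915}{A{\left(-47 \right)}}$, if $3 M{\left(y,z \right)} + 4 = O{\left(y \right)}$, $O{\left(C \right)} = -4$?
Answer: $\frac{421464044893765}{1387156184} \approx 3.0383 \cdot 10^{5}$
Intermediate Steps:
$h = \frac{7}{3}$ ($h = \left(- \frac{1}{3}\right) \left(-7\right) = \frac{7}{3} \approx 2.3333$)
$M{\left(y,z \right)} = - \frac{8}{3}$ ($M{\left(y,z \right)} = - \frac{4}{3} + \frac{1}{3} \left(-4\right) = - \frac{4}{3} - \frac{4}{3} = - \frac{8}{3}$)
$A{\left(j \right)} = - \frac{8}{3 j}$
$- \frac{48205}{- \frac{6291}{-12358} - \frac{17488}{6791}} + \frac{15915}{A{\left(-47 \right)}} = - \frac{48205}{- \frac{6291}{-12358} - \frac{17488}{6791}} + \frac{15915}{\left(- \frac{8}{3}\right) \frac{1}{-47}} = - \frac{48205}{\left(-6291\right) \left(- \frac{1}{12358}\right) - \frac{17488}{6791}} + \frac{15915}{\left(- \frac{8}{3}\right) \left(- \frac{1}{47}\right)} = - \frac{48205}{\frac{6291}{12358} - \frac{17488}{6791}} + \frac{15915}{\frac{8}{141}} = - \frac{48205}{- \frac{173394523}{83923178}} + 15915 \cdot \frac{141}{8} = \left(-48205\right) \left(- \frac{83923178}{173394523}\right) + \frac{2244015}{8} = \frac{4045516795490}{173394523} + \frac{2244015}{8} = \frac{421464044893765}{1387156184}$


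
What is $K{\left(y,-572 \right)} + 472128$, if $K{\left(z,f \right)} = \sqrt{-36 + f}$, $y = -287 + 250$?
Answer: $472128 + 4 i \sqrt{38} \approx 4.7213 \cdot 10^{5} + 24.658 i$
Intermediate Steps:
$y = -37$
$K{\left(y,-572 \right)} + 472128 = \sqrt{-36 - 572} + 472128 = \sqrt{-608} + 472128 = 4 i \sqrt{38} + 472128 = 472128 + 4 i \sqrt{38}$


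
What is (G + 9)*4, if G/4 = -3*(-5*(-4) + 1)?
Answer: -972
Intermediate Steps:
G = -252 (G = 4*(-3*(-5*(-4) + 1)) = 4*(-3*(20 + 1)) = 4*(-3*21) = 4*(-63) = -252)
(G + 9)*4 = (-252 + 9)*4 = -243*4 = -972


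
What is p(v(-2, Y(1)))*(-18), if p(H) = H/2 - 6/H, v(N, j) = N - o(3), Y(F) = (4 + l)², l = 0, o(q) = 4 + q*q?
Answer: 639/5 ≈ 127.80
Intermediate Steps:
o(q) = 4 + q²
Y(F) = 16 (Y(F) = (4 + 0)² = 4² = 16)
v(N, j) = -13 + N (v(N, j) = N - (4 + 3²) = N - (4 + 9) = N - 1*13 = N - 13 = -13 + N)
p(H) = H/2 - 6/H (p(H) = H*(½) - 6/H = H/2 - 6/H)
p(v(-2, Y(1)))*(-18) = ((-13 - 2)/2 - 6/(-13 - 2))*(-18) = ((½)*(-15) - 6/(-15))*(-18) = (-15/2 - 6*(-1/15))*(-18) = (-15/2 + ⅖)*(-18) = -71/10*(-18) = 639/5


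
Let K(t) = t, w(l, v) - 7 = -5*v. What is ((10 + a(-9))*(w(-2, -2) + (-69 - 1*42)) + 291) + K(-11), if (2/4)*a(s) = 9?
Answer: -2352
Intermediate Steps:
w(l, v) = 7 - 5*v
a(s) = 18 (a(s) = 2*9 = 18)
((10 + a(-9))*(w(-2, -2) + (-69 - 1*42)) + 291) + K(-11) = ((10 + 18)*((7 - 5*(-2)) + (-69 - 1*42)) + 291) - 11 = (28*((7 + 10) + (-69 - 42)) + 291) - 11 = (28*(17 - 111) + 291) - 11 = (28*(-94) + 291) - 11 = (-2632 + 291) - 11 = -2341 - 11 = -2352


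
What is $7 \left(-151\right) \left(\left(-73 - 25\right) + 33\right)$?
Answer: $68705$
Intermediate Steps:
$7 \left(-151\right) \left(\left(-73 - 25\right) + 33\right) = - 1057 \left(-98 + 33\right) = \left(-1057\right) \left(-65\right) = 68705$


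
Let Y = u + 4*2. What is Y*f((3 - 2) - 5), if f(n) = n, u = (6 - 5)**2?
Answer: -36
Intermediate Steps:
u = 1 (u = 1**2 = 1)
Y = 9 (Y = 1 + 4*2 = 1 + 8 = 9)
Y*f((3 - 2) - 5) = 9*((3 - 2) - 5) = 9*(1 - 5) = 9*(-4) = -36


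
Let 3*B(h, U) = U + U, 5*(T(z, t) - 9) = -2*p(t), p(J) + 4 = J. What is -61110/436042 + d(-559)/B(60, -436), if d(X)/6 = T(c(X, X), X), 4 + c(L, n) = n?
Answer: -2364333219/475285780 ≈ -4.9745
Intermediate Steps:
c(L, n) = -4 + n
p(J) = -4 + J
T(z, t) = 53/5 - 2*t/5 (T(z, t) = 9 + (-2*(-4 + t))/5 = 9 + (8 - 2*t)/5 = 9 + (8/5 - 2*t/5) = 53/5 - 2*t/5)
d(X) = 318/5 - 12*X/5 (d(X) = 6*(53/5 - 2*X/5) = 318/5 - 12*X/5)
B(h, U) = 2*U/3 (B(h, U) = (U + U)/3 = (2*U)/3 = 2*U/3)
-61110/436042 + d(-559)/B(60, -436) = -61110/436042 + (318/5 - 12/5*(-559))/(((⅔)*(-436))) = -61110*1/436042 + (318/5 + 6708/5)/(-872/3) = -30555/218021 + (7026/5)*(-3/872) = -30555/218021 - 10539/2180 = -2364333219/475285780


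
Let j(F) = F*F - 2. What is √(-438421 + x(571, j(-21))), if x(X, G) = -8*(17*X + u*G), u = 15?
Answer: I*√568757 ≈ 754.16*I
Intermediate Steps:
j(F) = -2 + F² (j(F) = F² - 2 = -2 + F²)
x(X, G) = -136*X - 120*G (x(X, G) = -8*(17*X + 15*G) = -8*(15*G + 17*X) = -136*X - 120*G)
√(-438421 + x(571, j(-21))) = √(-438421 + (-136*571 - 120*(-2 + (-21)²))) = √(-438421 + (-77656 - 120*(-2 + 441))) = √(-438421 + (-77656 - 120*439)) = √(-438421 + (-77656 - 52680)) = √(-438421 - 130336) = √(-568757) = I*√568757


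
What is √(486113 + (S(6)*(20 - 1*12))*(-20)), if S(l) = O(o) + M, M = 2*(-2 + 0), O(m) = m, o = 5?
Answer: √485953 ≈ 697.10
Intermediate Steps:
M = -4 (M = 2*(-2) = -4)
S(l) = 1 (S(l) = 5 - 4 = 1)
√(486113 + (S(6)*(20 - 1*12))*(-20)) = √(486113 + (1*(20 - 1*12))*(-20)) = √(486113 + (1*(20 - 12))*(-20)) = √(486113 + (1*8)*(-20)) = √(486113 + 8*(-20)) = √(486113 - 160) = √485953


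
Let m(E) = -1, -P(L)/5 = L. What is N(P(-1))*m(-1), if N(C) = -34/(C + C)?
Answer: 17/5 ≈ 3.4000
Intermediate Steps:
P(L) = -5*L
N(C) = -17/C (N(C) = -34*1/(2*C) = -17/C)
N(P(-1))*m(-1) = -17/((-5*(-1)))*(-1) = -17/5*(-1) = 17/5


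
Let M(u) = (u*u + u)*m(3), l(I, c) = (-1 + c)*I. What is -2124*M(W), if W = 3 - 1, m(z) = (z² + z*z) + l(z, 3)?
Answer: -305856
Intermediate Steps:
l(I, c) = I*(-1 + c)
m(z) = 2*z + 2*z² (m(z) = (z² + z*z) + z*(-1 + 3) = (z² + z²) + z*2 = 2*z² + 2*z = 2*z + 2*z²)
W = 2
M(u) = 24*u + 24*u² (M(u) = (u*u + u)*(2*3*(1 + 3)) = (u² + u)*(2*3*4) = (u + u²)*24 = 24*u + 24*u²)
-2124*M(W) = -50976*2*(1 + 2) = -50976*2*3 = -2124*144 = -305856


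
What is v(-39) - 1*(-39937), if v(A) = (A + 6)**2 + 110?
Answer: 41136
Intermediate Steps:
v(A) = 110 + (6 + A)**2 (v(A) = (6 + A)**2 + 110 = 110 + (6 + A)**2)
v(-39) - 1*(-39937) = (110 + (6 - 39)**2) - 1*(-39937) = (110 + (-33)**2) + 39937 = (110 + 1089) + 39937 = 1199 + 39937 = 41136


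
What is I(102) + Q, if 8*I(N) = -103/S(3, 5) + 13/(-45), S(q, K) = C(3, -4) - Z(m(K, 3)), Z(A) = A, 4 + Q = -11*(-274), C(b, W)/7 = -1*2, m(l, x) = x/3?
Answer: 135487/45 ≈ 3010.8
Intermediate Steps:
m(l, x) = x/3 (m(l, x) = x*(⅓) = x/3)
C(b, W) = -14 (C(b, W) = 7*(-1*2) = 7*(-2) = -14)
Q = 3010 (Q = -4 - 11*(-274) = -4 + 3014 = 3010)
S(q, K) = -15 (S(q, K) = -14 - 3/3 = -14 - 1*1 = -14 - 1 = -15)
I(N) = 37/45 (I(N) = (-103/(-15) + 13/(-45))/8 = (-103*(-1/15) + 13*(-1/45))/8 = (103/15 - 13/45)/8 = (⅛)*(296/45) = 37/45)
I(102) + Q = 37/45 + 3010 = 135487/45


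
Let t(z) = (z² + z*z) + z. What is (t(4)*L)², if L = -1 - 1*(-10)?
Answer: 104976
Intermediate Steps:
L = 9 (L = -1 + 10 = 9)
t(z) = z + 2*z² (t(z) = (z² + z²) + z = 2*z² + z = z + 2*z²)
(t(4)*L)² = ((4*(1 + 2*4))*9)² = ((4*(1 + 8))*9)² = ((4*9)*9)² = (36*9)² = 324² = 104976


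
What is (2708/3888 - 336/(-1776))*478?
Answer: 7612867/17982 ≈ 423.36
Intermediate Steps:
(2708/3888 - 336/(-1776))*478 = (2708*(1/3888) - 336*(-1/1776))*478 = (677/972 + 7/37)*478 = (31853/35964)*478 = 7612867/17982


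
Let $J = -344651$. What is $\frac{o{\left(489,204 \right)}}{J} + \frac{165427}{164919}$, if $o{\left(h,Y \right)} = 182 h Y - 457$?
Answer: $- \frac{2937112128088}{56839498269} \approx -51.674$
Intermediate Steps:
$o{\left(h,Y \right)} = -457 + 182 Y h$ ($o{\left(h,Y \right)} = 182 Y h - 457 = -457 + 182 Y h$)
$\frac{o{\left(489,204 \right)}}{J} + \frac{165427}{164919} = \frac{-457 + 182 \cdot 204 \cdot 489}{-344651} + \frac{165427}{164919} = \left(-457 + 18155592\right) \left(- \frac{1}{344651}\right) + 165427 \cdot \frac{1}{164919} = 18155135 \left(- \frac{1}{344651}\right) + \frac{165427}{164919} = - \frac{18155135}{344651} + \frac{165427}{164919} = - \frac{2937112128088}{56839498269}$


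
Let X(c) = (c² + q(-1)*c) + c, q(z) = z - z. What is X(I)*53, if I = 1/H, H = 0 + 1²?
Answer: 106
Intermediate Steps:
H = 1 (H = 0 + 1 = 1)
I = 1 (I = 1/1 = 1)
q(z) = 0
X(c) = c + c² (X(c) = (c² + 0*c) + c = (c² + 0) + c = c² + c = c + c²)
X(I)*53 = (1*(1 + 1))*53 = (1*2)*53 = 2*53 = 106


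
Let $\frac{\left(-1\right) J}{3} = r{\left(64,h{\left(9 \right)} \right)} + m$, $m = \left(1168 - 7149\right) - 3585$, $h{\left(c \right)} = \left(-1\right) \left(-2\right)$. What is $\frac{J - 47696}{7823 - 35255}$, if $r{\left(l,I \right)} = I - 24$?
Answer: $\frac{4733}{6858} \approx 0.69014$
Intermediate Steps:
$h{\left(c \right)} = 2$
$r{\left(l,I \right)} = -24 + I$
$m = -9566$ ($m = -5981 - 3585 = -9566$)
$J = 28764$ ($J = - 3 \left(\left(-24 + 2\right) - 9566\right) = - 3 \left(-22 - 9566\right) = \left(-3\right) \left(-9588\right) = 28764$)
$\frac{J - 47696}{7823 - 35255} = \frac{28764 - 47696}{7823 - 35255} = - \frac{18932}{-27432} = \left(-18932\right) \left(- \frac{1}{27432}\right) = \frac{4733}{6858}$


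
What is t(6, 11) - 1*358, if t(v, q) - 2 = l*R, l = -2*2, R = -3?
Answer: -344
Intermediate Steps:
l = -4
t(v, q) = 14 (t(v, q) = 2 - 4*(-3) = 2 + 12 = 14)
t(6, 11) - 1*358 = 14 - 1*358 = 14 - 358 = -344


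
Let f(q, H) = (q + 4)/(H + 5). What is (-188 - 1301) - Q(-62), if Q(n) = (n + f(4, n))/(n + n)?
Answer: -5263897/3534 ≈ -1489.5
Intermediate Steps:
f(q, H) = (4 + q)/(5 + H)
Q(n) = (n + 8/(5 + n))/(2*n) (Q(n) = (n + (4 + 4)/(5 + n))/(n + n) = (n + 8/(5 + n))/((2*n)) = (n + 8/(5 + n))*(1/(2*n)) = (n + 8/(5 + n))/(2*n))
(-188 - 1301) - Q(-62) = (-188 - 1301) - (8 - 62*(5 - 62))/(2*(-62)*(5 - 62)) = -1489 - (-1)*(8 - 62*(-57))/(2*62*(-57)) = -1489 - (-1)*(-1)*(8 + 3534)/(2*62*57) = -1489 - (-1)*(-1)*3542/(2*62*57) = -1489 - 1*1771/3534 = -1489 - 1771/3534 = -5263897/3534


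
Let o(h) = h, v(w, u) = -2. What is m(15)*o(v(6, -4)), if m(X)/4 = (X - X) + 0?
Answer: 0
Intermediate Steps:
m(X) = 0 (m(X) = 4*((X - X) + 0) = 4*(0 + 0) = 4*0 = 0)
m(15)*o(v(6, -4)) = 0*(-2) = 0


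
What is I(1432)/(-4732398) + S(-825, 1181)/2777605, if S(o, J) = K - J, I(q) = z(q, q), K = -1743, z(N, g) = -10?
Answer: -6904877851/6572366173395 ≈ -0.0010506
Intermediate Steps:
I(q) = -10
S(o, J) = -1743 - J
I(1432)/(-4732398) + S(-825, 1181)/2777605 = -10/(-4732398) + (-1743 - 1*1181)/2777605 = -10*(-1/4732398) + (-1743 - 1181)*(1/2777605) = 5/2366199 - 2924*1/2777605 = 5/2366199 - 2924/2777605 = -6904877851/6572366173395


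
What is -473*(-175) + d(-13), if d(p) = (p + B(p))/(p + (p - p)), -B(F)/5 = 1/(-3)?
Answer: 3228259/39 ≈ 82776.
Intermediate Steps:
B(F) = 5/3 (B(F) = -5/(-3) = -5*(-⅓) = 5/3)
d(p) = (5/3 + p)/p (d(p) = (p + 5/3)/(p + (p - p)) = (5/3 + p)/(p + 0) = (5/3 + p)/p)
-473*(-175) + d(-13) = -473*(-175) + (5/3 - 13)/(-13) = 82775 - 1/13*(-34/3) = 82775 + 34/39 = 3228259/39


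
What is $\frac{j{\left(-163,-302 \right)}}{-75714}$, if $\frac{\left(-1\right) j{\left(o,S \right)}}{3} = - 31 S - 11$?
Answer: $\frac{9351}{25238} \approx 0.37051$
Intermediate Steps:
$j{\left(o,S \right)} = 33 + 93 S$ ($j{\left(o,S \right)} = - 3 \left(- 31 S - 11\right) = - 3 \left(-11 - 31 S\right) = 33 + 93 S$)
$\frac{j{\left(-163,-302 \right)}}{-75714} = \frac{33 + 93 \left(-302\right)}{-75714} = \left(33 - 28086\right) \left(- \frac{1}{75714}\right) = \left(-28053\right) \left(- \frac{1}{75714}\right) = \frac{9351}{25238}$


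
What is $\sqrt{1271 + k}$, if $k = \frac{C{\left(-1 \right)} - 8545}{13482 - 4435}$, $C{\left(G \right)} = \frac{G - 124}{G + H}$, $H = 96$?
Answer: $\frac{\sqrt{37526583598339}}{171893} \approx 35.638$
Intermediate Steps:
$C{\left(G \right)} = \frac{-124 + G}{96 + G}$ ($C{\left(G \right)} = \frac{G - 124}{G + 96} = \frac{-124 + G}{96 + G}$)
$k = - \frac{162380}{171893}$ ($k = \frac{\frac{-124 - 1}{96 - 1} - 8545}{13482 - 4435} = \frac{\frac{1}{95} \left(-125\right) - 8545}{9047} = \left(\frac{1}{95} \left(-125\right) - 8545\right) \frac{1}{9047} = \left(- \frac{25}{19} - 8545\right) \frac{1}{9047} = \left(- \frac{162380}{19}\right) \frac{1}{9047} = - \frac{162380}{171893} \approx -0.94466$)
$\sqrt{1271 + k} = \sqrt{1271 - \frac{162380}{171893}} = \sqrt{\frac{218313623}{171893}} = \frac{\sqrt{37526583598339}}{171893}$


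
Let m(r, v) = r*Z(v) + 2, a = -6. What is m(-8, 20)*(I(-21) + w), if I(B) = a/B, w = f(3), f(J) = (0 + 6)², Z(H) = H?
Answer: -40132/7 ≈ -5733.1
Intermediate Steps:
m(r, v) = 2 + r*v (m(r, v) = r*v + 2 = 2 + r*v)
f(J) = 36 (f(J) = 6² = 36)
w = 36
I(B) = -6/B
m(-8, 20)*(I(-21) + w) = (2 - 8*20)*(-6/(-21) + 36) = (2 - 160)*(-6*(-1/21) + 36) = -158*(2/7 + 36) = -158*254/7 = -40132/7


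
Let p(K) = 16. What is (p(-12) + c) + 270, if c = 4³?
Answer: 350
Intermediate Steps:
c = 64
(p(-12) + c) + 270 = (16 + 64) + 270 = 80 + 270 = 350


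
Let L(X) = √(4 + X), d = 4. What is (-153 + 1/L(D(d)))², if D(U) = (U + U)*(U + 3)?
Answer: (4590 - √15)²/900 ≈ 23370.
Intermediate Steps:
D(U) = 2*U*(3 + U) (D(U) = (2*U)*(3 + U) = 2*U*(3 + U))
(-153 + 1/L(D(d)))² = (-153 + 1/(√(4 + 2*4*(3 + 4))))² = (-153 + 1/(√(4 + 2*4*7)))² = (-153 + 1/(√(4 + 56)))² = (-153 + 1/(√60))² = (-153 + 1/(2*√15))² = (-153 + √15/30)²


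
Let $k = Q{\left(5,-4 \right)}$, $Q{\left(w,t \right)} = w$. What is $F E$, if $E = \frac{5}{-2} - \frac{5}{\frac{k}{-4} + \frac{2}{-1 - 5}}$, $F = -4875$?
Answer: $- \frac{121875}{38} \approx -3207.2$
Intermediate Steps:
$k = 5$
$E = \frac{25}{38}$ ($E = \frac{5}{-2} - \frac{5}{\frac{5}{-4} + \frac{2}{-1 - 5}} = 5 \left(- \frac{1}{2}\right) - \frac{5}{5 \left(- \frac{1}{4}\right) + \frac{2}{-1 - 5}} = - \frac{5}{2} - \frac{5}{- \frac{5}{4} + \frac{2}{-6}} = - \frac{5}{2} - \frac{5}{- \frac{5}{4} + 2 \left(- \frac{1}{6}\right)} = - \frac{5}{2} - \frac{5}{- \frac{5}{4} - \frac{1}{3}} = - \frac{5}{2} - \frac{5}{- \frac{19}{12}} = - \frac{5}{2} - - \frac{60}{19} = - \frac{5}{2} + \frac{60}{19} = \frac{25}{38} \approx 0.6579$)
$F E = \left(-4875\right) \frac{25}{38} = - \frac{121875}{38}$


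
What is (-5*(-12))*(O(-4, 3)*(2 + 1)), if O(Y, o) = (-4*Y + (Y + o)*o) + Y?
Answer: 1620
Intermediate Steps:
O(Y, o) = -3*Y + o*(Y + o) (O(Y, o) = (-4*Y + o*(Y + o)) + Y = -3*Y + o*(Y + o))
(-5*(-12))*(O(-4, 3)*(2 + 1)) = (-5*(-12))*((3² - 3*(-4) - 4*3)*(2 + 1)) = 60*((9 + 12 - 12)*3) = 60*(9*3) = 60*27 = 1620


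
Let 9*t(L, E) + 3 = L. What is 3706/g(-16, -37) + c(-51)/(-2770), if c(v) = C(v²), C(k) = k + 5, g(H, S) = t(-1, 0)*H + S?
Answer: -46545797/372565 ≈ -124.93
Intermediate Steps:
t(L, E) = -⅓ + L/9
g(H, S) = S - 4*H/9 (g(H, S) = (-⅓ + (⅑)*(-1))*H + S = (-⅓ - ⅑)*H + S = -4*H/9 + S = S - 4*H/9)
C(k) = 5 + k
c(v) = 5 + v²
3706/g(-16, -37) + c(-51)/(-2770) = 3706/(-37 - 4/9*(-16)) + (5 + (-51)²)/(-2770) = 3706/(-37 + 64/9) + (5 + 2601)*(-1/2770) = 3706/(-269/9) + 2606*(-1/2770) = 3706*(-9/269) - 1303/1385 = -33354/269 - 1303/1385 = -46545797/372565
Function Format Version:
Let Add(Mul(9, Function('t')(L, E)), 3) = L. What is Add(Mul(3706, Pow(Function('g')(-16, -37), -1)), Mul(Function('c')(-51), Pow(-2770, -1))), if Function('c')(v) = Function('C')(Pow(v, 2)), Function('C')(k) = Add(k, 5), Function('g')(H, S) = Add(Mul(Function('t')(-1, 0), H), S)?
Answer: Rational(-46545797, 372565) ≈ -124.93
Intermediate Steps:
Function('t')(L, E) = Add(Rational(-1, 3), Mul(Rational(1, 9), L))
Function('g')(H, S) = Add(S, Mul(Rational(-4, 9), H)) (Function('g')(H, S) = Add(Mul(Add(Rational(-1, 3), Mul(Rational(1, 9), -1)), H), S) = Add(Mul(Add(Rational(-1, 3), Rational(-1, 9)), H), S) = Add(Mul(Rational(-4, 9), H), S) = Add(S, Mul(Rational(-4, 9), H)))
Function('C')(k) = Add(5, k)
Function('c')(v) = Add(5, Pow(v, 2))
Add(Mul(3706, Pow(Function('g')(-16, -37), -1)), Mul(Function('c')(-51), Pow(-2770, -1))) = Add(Mul(3706, Pow(Add(-37, Mul(Rational(-4, 9), -16)), -1)), Mul(Add(5, Pow(-51, 2)), Pow(-2770, -1))) = Add(Mul(3706, Pow(Add(-37, Rational(64, 9)), -1)), Mul(Add(5, 2601), Rational(-1, 2770))) = Add(Mul(3706, Pow(Rational(-269, 9), -1)), Mul(2606, Rational(-1, 2770))) = Add(Mul(3706, Rational(-9, 269)), Rational(-1303, 1385)) = Add(Rational(-33354, 269), Rational(-1303, 1385)) = Rational(-46545797, 372565)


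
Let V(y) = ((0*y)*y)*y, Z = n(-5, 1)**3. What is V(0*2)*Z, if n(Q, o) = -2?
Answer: 0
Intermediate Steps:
Z = -8 (Z = (-2)**3 = -8)
V(y) = 0 (V(y) = (0*y)*y = 0*y = 0)
V(0*2)*Z = 0*(-8) = 0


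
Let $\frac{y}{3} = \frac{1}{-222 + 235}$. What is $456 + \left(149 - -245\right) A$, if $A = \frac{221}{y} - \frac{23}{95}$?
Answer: $\frac{107639164}{285} \approx 3.7768 \cdot 10^{5}$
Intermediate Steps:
$y = \frac{3}{13}$ ($y = \frac{3}{-222 + 235} = \frac{3}{13} \approx 0.23077$)
$A = \frac{272866}{285}$ ($A = \frac{221}{\frac{3}{13}} - \frac{23}{95} = 221 \cdot \frac{13}{3} - \frac{23}{95} = \frac{2873}{3} - \frac{23}{95} = \frac{272866}{285} \approx 957.42$)
$456 + \left(149 - -245\right) A = 456 + \left(149 - -245\right) \frac{272866}{285} = 456 + \left(149 + 245\right) \frac{272866}{285} = 456 + 394 \cdot \frac{272866}{285} = 456 + \frac{107509204}{285} = \frac{107639164}{285}$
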